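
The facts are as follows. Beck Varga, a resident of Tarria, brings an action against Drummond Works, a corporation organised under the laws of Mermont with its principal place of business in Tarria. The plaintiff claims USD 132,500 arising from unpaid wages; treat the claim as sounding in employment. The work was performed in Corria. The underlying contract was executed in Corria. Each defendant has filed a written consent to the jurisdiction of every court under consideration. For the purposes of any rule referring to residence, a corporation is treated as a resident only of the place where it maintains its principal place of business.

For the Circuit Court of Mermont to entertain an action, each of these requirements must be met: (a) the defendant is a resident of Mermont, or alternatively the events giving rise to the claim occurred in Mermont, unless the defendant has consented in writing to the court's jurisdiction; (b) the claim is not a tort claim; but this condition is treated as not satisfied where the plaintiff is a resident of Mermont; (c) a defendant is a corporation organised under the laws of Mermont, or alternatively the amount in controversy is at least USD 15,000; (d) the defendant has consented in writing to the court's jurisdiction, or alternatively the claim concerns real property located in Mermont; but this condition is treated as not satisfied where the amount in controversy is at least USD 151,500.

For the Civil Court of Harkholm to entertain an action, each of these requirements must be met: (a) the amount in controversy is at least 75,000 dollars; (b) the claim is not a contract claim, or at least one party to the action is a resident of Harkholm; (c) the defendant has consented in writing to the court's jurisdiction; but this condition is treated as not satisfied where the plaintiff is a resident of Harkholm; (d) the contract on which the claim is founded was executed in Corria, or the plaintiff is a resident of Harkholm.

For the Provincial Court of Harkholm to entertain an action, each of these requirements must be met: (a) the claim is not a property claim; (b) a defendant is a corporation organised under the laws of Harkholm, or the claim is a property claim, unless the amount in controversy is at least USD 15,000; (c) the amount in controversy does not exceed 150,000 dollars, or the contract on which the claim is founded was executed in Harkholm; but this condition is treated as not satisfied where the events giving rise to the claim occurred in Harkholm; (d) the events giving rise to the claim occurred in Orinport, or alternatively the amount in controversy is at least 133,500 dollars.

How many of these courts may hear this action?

The Circuit Court of Mermont:
  (a) The defendant resides in Tarria, not Mermont; the operative events occurred in Corria, not Mermont — none of the alternatives is met. The proviso rescues it, though: every defendant has filed written consent. Satisfied.
  (b) The claim is an employment claim, not a tort claim. The exception is not triggered, since the plaintiff resides in Tarria, not Mermont. Met.
  (c) Drummond Works is organised under the laws of Mermont, so one alternative holds. Satisfied.
  (d) Every defendant has filed written consent — that alternative is enough. The exception is not triggered, since the amount in controversy is USD 132,500, below the 151,500 dollars floor. Met.
  → The court has jurisdiction.
The Civil Court of Harkholm:
  (a) The amount in controversy is $132,500, which meets the 75,000 dollars floor. Met.
  (b) The claim is an employment claim, not a contract claim, which satisfies one of the alternatives. Condition met.
  (c) Every defendant has filed written consent. The carve-out does not apply: the plaintiff resides in Tarria, not Harkholm. Met.
  (d) The contract was executed in Corria, so this disjunct is met. Satisfied.
  → Every requirement is satisfied — jurisdiction.
The Provincial Court of Harkholm:
  (a) The claim is an employment claim, not a property claim. Met.
  (b) The corporate defendant(s) are organised in Mermont, not Harkholm; the claim is an employment claim, not a property claim — every alternative fails. But the amount in controversy is 132,500 dollars, which meets the USD 15,000 floor, and the 'unless' clause therefore excuses the requirement. Condition met.
  (c) The amount in controversy is $132,500, within the $150,000 ceiling, which satisfies one of the alternatives. And the carve-out is inapplicable — the operative events occurred in Corria, not Harkholm. Satisfied.
  (d) The operative events occurred in Corria, not Orinport; the amount in controversy is USD 132,500, below the 133,500 dollars floor — none of the alternatives is met. Not satisfied.
  → Not every requirement is met — no jurisdiction.
Courts with jurisdiction: the Circuit Court of Mermont, the Civil Court of Harkholm — 2 in total.

2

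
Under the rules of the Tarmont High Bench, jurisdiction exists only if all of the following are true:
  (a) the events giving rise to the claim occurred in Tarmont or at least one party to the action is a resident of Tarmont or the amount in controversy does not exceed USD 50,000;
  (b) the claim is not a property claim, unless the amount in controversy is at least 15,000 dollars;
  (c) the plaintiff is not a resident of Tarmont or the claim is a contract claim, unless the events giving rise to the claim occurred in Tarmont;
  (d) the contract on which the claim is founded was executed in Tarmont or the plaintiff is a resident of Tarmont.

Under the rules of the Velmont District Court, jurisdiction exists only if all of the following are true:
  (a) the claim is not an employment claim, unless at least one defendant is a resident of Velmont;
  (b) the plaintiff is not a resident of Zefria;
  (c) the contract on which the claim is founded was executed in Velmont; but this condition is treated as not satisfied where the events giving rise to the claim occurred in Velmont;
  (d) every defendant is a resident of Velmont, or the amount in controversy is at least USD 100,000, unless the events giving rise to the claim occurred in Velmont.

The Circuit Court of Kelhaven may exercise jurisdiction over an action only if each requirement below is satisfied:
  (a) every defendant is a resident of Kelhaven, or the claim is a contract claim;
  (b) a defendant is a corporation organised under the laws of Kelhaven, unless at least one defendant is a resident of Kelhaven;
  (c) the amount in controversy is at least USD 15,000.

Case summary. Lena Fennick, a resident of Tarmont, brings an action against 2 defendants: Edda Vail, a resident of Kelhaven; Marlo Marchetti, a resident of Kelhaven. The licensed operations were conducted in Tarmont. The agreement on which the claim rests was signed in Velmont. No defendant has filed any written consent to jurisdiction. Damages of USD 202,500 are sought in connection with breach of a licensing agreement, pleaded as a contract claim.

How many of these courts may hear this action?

3

The Tarmont High Bench:
  (a) The operative events occurred in Tarmont, which satisfies one of the alternatives. Satisfied.
  (b) The claim is a contract claim, not a property claim. Satisfied.
  (c) The claim is a contract claim, so one alternative holds. Condition met.
  (d) The plaintiff resides in Tarmont, so one alternative holds. Satisfied.
  → Jurisdiction lies.
The Velmont District Court:
  (a) The claim is a contract claim, not an employment claim. Met.
  (b) The plaintiff resides in Tarmont, which is not Zefria. Satisfied.
  (c) The contract was executed in Velmont. The exception is not triggered, since the operative events occurred in Tarmont, not Velmont. Condition met.
  (d) The amount in controversy is 202,500 dollars, which meets the USD 100,000 floor — that alternative is enough. Satisfied.
  → All conditions met; jurisdiction exists.
The Circuit Court of Kelhaven:
  (a) The defendants reside as follows — Edda Vail in Kelhaven, Marlo Marchetti in Kelhaven — all in Kelhaven — that alternative is enough. Satisfied.
  (b) No defendant is a corporation. However, Edda Vail resides in Kelhaven, so the 'unless' proviso supplies this condition. Condition met.
  (c) The amount in controversy is 202,500 dollars, which meets the 15,000 dollars floor. Condition met.
  → All conditions met; jurisdiction exists.
Courts with jurisdiction: the Tarmont High Bench, the Velmont District Court, the Circuit Court of Kelhaven — 3 in total.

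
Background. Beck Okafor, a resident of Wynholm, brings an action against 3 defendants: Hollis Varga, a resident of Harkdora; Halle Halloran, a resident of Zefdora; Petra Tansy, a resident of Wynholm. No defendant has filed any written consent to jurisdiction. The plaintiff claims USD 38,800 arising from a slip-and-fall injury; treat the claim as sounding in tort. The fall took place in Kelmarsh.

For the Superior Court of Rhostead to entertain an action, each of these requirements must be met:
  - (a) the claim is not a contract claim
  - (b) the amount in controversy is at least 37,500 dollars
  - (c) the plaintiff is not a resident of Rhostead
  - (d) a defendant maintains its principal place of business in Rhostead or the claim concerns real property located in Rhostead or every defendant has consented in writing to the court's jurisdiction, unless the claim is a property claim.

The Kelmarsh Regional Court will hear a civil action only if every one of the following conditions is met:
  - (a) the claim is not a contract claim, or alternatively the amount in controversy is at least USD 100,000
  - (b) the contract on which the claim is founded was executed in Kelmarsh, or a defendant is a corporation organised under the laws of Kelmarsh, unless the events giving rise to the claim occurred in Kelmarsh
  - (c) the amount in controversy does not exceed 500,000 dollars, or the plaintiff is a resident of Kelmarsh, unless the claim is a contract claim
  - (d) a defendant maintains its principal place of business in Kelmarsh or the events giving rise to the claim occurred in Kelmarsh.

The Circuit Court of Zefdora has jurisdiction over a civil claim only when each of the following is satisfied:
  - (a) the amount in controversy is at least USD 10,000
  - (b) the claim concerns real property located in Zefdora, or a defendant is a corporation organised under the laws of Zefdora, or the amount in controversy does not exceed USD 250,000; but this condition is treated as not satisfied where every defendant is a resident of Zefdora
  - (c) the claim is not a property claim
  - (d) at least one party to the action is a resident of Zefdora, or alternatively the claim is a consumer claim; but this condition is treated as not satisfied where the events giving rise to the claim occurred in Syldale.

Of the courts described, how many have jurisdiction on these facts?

The Superior Court of Rhostead:
  (a) The claim is a tort claim, not a contract claim. Satisfied.
  (b) The amount in controversy is USD 38,800, which meets the 37,500 dollars floor. Met.
  (c) The plaintiff resides in Wynholm, which is not Rhostead. Satisfied.
  (d) No defendant is a corporation; the claim does not concern real property; no such written consent has been filed — no alternative holds. Nor does the 'unless' clause help: the claim is a tort claim, not a property claim. Fails.
  → At least one condition fails; no jurisdiction.
The Kelmarsh Regional Court:
  (a) The claim is a tort claim, not a contract claim, so one alternative holds. Condition met.
  (b) No contract (and hence no place of execution) is alleged; no defendant is a corporation — every alternative fails. The proviso rescues it, though: the operative events occurred in Kelmarsh. Condition met.
  (c) The amount in controversy is 38,800 dollars, within the 500,000 dollars ceiling, so one alternative holds. Met.
  (d) The operative events occurred in Kelmarsh, so one alternative holds. Met.
  → The court has jurisdiction.
The Circuit Court of Zefdora:
  (a) The amount in controversy is 38,800 dollars, which meets the 10,000 dollars floor. Met.
  (b) The amount in controversy is USD 38,800, within the USD 250,000 ceiling — that alternative is enough. The carve-out does not apply: the defendants reside as follows — Hollis Varga in Harkdora, Halle Halloran in Zefdora, Petra Tansy in Wynholm — not all in Zefdora. Met.
  (c) The claim is a tort claim, not a property claim. Met.
  (d) Halle Halloran resides in Zefdora, which satisfies one of the alternatives. And the carve-out is inapplicable — the operative events occurred in Kelmarsh, not Syldale. Condition met.
  → Jurisdiction lies.
Courts with jurisdiction: the Kelmarsh Regional Court, the Circuit Court of Zefdora — 2 in total.

2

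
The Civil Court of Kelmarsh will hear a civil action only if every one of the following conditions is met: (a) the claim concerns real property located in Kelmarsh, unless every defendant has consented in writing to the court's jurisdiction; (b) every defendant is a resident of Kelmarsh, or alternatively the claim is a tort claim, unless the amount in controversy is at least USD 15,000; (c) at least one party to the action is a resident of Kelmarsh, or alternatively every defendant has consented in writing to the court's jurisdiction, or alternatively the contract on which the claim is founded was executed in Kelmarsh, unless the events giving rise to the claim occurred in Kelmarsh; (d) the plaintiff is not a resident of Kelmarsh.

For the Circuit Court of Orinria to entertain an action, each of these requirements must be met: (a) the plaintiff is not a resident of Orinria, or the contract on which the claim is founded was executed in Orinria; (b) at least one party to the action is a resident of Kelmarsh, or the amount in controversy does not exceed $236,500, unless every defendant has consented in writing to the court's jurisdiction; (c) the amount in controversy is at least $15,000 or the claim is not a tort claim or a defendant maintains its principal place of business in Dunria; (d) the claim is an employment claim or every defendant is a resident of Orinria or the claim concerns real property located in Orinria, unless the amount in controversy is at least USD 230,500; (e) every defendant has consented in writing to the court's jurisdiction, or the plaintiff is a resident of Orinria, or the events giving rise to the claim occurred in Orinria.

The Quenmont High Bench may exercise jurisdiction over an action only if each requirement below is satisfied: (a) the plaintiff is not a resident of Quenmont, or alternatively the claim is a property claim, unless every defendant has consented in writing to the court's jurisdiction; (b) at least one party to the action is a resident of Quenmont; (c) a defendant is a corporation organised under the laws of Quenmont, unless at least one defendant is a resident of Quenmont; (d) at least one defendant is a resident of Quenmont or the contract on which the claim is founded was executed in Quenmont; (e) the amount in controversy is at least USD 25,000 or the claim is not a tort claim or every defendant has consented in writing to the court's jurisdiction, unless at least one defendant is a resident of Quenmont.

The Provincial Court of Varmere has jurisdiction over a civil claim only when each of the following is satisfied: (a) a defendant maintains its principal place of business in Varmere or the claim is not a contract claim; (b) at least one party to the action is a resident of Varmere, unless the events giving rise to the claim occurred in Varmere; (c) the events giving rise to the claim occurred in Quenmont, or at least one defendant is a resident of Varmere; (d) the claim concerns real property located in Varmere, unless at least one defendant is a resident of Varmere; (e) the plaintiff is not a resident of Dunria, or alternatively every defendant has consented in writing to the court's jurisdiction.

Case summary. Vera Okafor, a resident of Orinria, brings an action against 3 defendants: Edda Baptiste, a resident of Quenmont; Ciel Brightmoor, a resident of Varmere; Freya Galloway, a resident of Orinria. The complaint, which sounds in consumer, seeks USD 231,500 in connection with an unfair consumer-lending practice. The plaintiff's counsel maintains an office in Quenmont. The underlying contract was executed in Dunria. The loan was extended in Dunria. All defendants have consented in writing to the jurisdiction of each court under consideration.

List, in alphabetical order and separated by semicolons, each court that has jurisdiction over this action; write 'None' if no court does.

the Civil Court of Kelmarsh; the Provincial Court of Varmere; the Quenmont High Bench

The Civil Court of Kelmarsh:
  (a) The claim does not concern real property. But every defendant has filed written consent, and the 'unless' clause therefore excuses the requirement. Met.
  (b) The defendants reside as follows — Edda Baptiste in Quenmont, Ciel Brightmoor in Varmere, Freya Galloway in Orinria — not all in Kelmarsh; the claim is a consumer claim, not a tort claim — every alternative fails. However, the amount in controversy is $231,500, which meets the USD 15,000 floor, so the 'unless' proviso supplies this condition. Satisfied.
  (c) Every defendant has filed written consent — that alternative is enough. Satisfied.
  (d) The plaintiff resides in Orinria, which is not Kelmarsh. Condition met.
  → Every requirement is satisfied — jurisdiction.
The Circuit Court of Orinria:
  (a) The plaintiff resides in Orinria; the contract was executed in Dunria, not Orinria — no alternative holds. Not met.
  (b) The amount in controversy is USD 231,500, within the USD 236,500 ceiling, so this disjunct is met. Satisfied.
  (c) The amount in controversy is 231,500 dollars, which meets the 15,000 dollars floor — that alternative is enough. Met.
  (d) The claim is a consumer claim, not an employment claim; the defendants reside as follows — Edda Baptiste in Quenmont, Ciel Brightmoor in Varmere, Freya Galloway in Orinria — not all in Orinria; the claim does not concern real property — no alternative holds. But the amount in controversy is 231,500 dollars, which meets the USD 230,500 floor, and the 'unless' clause therefore excuses the requirement. Condition met.
  (e) Every defendant has filed written consent, which satisfies one of the alternatives. Condition met.
  → At least one condition fails; no jurisdiction.
The Quenmont High Bench:
  (a) The plaintiff resides in Orinria, which is not Quenmont, so this disjunct is met. Satisfied.
  (b) Edda Baptiste resides in Quenmont. Met.
  (c) No defendant is a corporation. However, Edda Baptiste resides in Quenmont, so the 'unless' proviso supplies this condition. Condition met.
  (d) Edda Baptiste resides in Quenmont, which satisfies one of the alternatives. Condition met.
  (e) The amount in controversy is $231,500, which meets the 25,000 dollars floor — that alternative is enough. Met.
  → Every requirement is satisfied — jurisdiction.
The Provincial Court of Varmere:
  (a) The claim is a consumer claim, not a contract claim, so one alternative holds. Met.
  (b) Ciel Brightmoor resides in Varmere. Satisfied.
  (c) Ciel Brightmoor resides in Varmere, which satisfies one of the alternatives. Met.
  (d) The claim does not concern real property. The proviso rescues it, though: Ciel Brightmoor resides in Varmere. Met.
  (e) The plaintiff resides in Orinria, which is not Dunria, so one alternative holds. Satisfied.
  → The court has jurisdiction.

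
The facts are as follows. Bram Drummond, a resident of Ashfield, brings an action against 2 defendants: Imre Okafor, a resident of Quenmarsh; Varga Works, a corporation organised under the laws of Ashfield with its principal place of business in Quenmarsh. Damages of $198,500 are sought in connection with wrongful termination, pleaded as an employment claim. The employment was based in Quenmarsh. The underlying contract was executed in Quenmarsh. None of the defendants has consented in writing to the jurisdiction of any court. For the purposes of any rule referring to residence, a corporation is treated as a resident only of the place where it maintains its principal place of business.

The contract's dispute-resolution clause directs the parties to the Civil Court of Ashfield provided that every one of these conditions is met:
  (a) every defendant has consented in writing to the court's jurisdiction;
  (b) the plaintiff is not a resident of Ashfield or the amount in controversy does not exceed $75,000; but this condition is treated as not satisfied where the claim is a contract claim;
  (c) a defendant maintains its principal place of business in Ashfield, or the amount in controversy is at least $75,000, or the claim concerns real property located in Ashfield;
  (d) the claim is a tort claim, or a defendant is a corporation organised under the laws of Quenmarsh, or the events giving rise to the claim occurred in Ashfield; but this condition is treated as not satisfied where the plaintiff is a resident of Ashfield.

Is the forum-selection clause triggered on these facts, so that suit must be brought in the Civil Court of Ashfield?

The Civil Court of Ashfield:
  (a) No such written consent has been filed. Not met.
  (b) The plaintiff resides in Ashfield; the amount in controversy is 198,500 dollars, above the USD 75,000 ceiling — every alternative fails. Not satisfied.
  (c) The amount in controversy is USD 198,500, which meets the USD 75,000 floor, which satisfies one of the alternatives. Met.
  (d) The claim is an employment claim, not a tort claim; the corporate defendant(s) are organised in Ashfield, not Quenmarsh; the operative events occurred in Quenmarsh, not Ashfield — none of the alternatives is met. Fails.
  → Forum clause is not triggered.

No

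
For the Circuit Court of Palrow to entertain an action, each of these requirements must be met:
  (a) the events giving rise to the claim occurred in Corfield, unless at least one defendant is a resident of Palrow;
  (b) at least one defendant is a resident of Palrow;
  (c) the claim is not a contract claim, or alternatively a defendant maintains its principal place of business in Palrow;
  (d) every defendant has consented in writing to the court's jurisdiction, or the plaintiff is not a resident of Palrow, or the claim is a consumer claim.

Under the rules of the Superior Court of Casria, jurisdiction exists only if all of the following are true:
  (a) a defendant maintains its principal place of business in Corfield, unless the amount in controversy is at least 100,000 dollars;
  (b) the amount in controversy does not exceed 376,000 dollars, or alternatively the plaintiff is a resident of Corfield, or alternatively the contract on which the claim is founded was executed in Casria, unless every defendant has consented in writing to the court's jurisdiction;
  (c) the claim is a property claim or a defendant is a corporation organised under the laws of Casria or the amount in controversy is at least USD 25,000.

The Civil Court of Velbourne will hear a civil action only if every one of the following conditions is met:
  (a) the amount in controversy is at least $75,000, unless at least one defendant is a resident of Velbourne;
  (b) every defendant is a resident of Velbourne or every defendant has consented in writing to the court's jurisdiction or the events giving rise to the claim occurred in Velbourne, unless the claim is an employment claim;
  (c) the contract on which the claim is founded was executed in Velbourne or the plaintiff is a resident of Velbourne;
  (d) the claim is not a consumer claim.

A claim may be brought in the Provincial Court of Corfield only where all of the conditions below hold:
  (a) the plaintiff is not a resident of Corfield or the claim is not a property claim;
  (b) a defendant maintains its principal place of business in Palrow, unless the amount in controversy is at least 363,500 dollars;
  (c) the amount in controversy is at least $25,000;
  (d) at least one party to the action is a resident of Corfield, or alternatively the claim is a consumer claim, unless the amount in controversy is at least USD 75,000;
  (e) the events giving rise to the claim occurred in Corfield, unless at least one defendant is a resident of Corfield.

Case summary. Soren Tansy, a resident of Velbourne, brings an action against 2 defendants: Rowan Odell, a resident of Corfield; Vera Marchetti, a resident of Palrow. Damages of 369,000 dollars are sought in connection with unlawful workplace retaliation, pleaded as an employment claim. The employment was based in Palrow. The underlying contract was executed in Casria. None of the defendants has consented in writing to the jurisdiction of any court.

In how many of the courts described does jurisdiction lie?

The Circuit Court of Palrow:
  (a) The operative events occurred in Palrow, not Corfield. But Vera Marchetti resides in Palrow, and the 'unless' clause therefore excuses the requirement. Condition met.
  (b) Vera Marchetti resides in Palrow. Satisfied.
  (c) The claim is an employment claim, not a contract claim, which satisfies one of the alternatives. Satisfied.
  (d) The plaintiff resides in Velbourne, which is not Palrow, so one alternative holds. Met.
  → All conditions met; jurisdiction exists.
The Superior Court of Casria:
  (a) No defendant is a corporation. The proviso rescues it, though: the amount in controversy is $369,000, which meets the USD 100,000 floor. Satisfied.
  (b) The amount in controversy is USD 369,000, within the USD 376,000 ceiling, which satisfies one of the alternatives. Satisfied.
  (c) The amount in controversy is 369,000 dollars, which meets the 25,000 dollars floor, so one alternative holds. Met.
  → The court has jurisdiction.
The Civil Court of Velbourne:
  (a) The amount in controversy is 369,000 dollars, which meets the $75,000 floor. Met.
  (b) The defendants reside as follows — Rowan Odell in Corfield, Vera Marchetti in Palrow — not all in Velbourne; no such written consent has been filed; the operative events occurred in Palrow, not Velbourne — every alternative fails. However, the claim is an employment claim, so the 'unless' proviso supplies this condition. Condition met.
  (c) The plaintiff resides in Velbourne, so this disjunct is met. Met.
  (d) The claim is an employment claim, not a consumer claim. Satisfied.
  → Every requirement is satisfied — jurisdiction.
The Provincial Court of Corfield:
  (a) The plaintiff resides in Velbourne, which is not Corfield, which satisfies one of the alternatives. Met.
  (b) No defendant is a corporation. However, the amount in controversy is USD 369,000, which meets the 363,500 dollars floor, so the 'unless' proviso supplies this condition. Met.
  (c) The amount in controversy is $369,000, which meets the USD 25,000 floor. Met.
  (d) Rowan Odell resides in Corfield, so this disjunct is met. Met.
  (e) The operative events occurred in Palrow, not Corfield. But Rowan Odell resides in Corfield, and the 'unless' clause therefore excuses the requirement. Met.
  → The court has jurisdiction.
Courts with jurisdiction: the Circuit Court of Palrow, the Superior Court of Casria, the Civil Court of Velbourne, the Provincial Court of Corfield — 4 in total.

4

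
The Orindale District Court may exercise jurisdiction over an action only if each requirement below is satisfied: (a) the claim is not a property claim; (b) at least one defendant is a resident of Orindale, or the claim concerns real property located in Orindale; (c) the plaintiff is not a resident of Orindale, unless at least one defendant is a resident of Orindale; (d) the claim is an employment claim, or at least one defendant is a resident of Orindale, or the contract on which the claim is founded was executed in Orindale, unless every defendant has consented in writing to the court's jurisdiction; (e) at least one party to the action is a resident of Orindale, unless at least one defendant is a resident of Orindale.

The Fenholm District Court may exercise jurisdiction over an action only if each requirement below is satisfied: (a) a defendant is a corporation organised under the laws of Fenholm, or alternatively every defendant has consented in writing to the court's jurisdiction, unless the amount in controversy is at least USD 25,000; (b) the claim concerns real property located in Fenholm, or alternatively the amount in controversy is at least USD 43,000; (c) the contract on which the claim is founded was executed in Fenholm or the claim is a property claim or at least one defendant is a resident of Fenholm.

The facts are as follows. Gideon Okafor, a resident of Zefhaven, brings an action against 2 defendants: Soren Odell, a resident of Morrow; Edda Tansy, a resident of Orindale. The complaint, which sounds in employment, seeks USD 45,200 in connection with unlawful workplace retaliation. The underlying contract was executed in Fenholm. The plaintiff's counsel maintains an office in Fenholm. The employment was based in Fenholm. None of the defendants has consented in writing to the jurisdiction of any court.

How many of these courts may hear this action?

The Orindale District Court:
  (a) The claim is an employment claim, not a property claim. Condition met.
  (b) Edda Tansy resides in Orindale — that alternative is enough. Condition met.
  (c) The plaintiff resides in Zefhaven, which is not Orindale. Met.
  (d) The claim is an employment claim, so one alternative holds. Condition met.
  (e) Edda Tansy resides in Orindale. Satisfied.
  → Every requirement is satisfied — jurisdiction.
The Fenholm District Court:
  (a) No defendant is a corporation; no such written consent has been filed — every alternative fails. But the amount in controversy is $45,200, which meets the $25,000 floor, and the 'unless' clause therefore excuses the requirement. Satisfied.
  (b) The amount in controversy is USD 45,200, which meets the USD 43,000 floor, so this disjunct is met. Condition met.
  (c) The contract was executed in Fenholm, which satisfies one of the alternatives. Met.
  → All conditions met; jurisdiction exists.
Courts with jurisdiction: the Orindale District Court, the Fenholm District Court — 2 in total.

2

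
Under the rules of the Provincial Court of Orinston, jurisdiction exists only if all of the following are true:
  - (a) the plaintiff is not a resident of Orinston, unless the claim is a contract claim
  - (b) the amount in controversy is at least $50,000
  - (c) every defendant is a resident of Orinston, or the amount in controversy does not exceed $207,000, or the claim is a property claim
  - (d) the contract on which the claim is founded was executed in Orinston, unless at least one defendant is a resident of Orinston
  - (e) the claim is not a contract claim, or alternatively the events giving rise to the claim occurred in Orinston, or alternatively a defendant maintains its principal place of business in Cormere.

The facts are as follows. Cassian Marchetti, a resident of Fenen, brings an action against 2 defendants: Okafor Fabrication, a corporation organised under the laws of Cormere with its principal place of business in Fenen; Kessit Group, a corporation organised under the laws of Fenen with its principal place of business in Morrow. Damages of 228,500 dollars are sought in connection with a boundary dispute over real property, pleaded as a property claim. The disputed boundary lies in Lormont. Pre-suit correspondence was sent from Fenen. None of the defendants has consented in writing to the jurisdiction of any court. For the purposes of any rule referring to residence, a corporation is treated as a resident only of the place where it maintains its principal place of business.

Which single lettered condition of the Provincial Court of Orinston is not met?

(d)

The Provincial Court of Orinston:
  (a) The plaintiff resides in Fenen, which is not Orinston. Condition met.
  (b) The amount in controversy is 228,500 dollars, which meets the 50,000 dollars floor. Met.
  (c) The claim is a property claim — that alternative is enough. Met.
  (d) No contract (and hence no place of execution) is alleged. Nor does the 'unless' clause help: no defendant resides in Orinston (they reside in Fenen, Morrow). Condition not met.
  (e) The claim is a property claim, not a contract claim — that alternative is enough. Met.
Only condition (d) fails.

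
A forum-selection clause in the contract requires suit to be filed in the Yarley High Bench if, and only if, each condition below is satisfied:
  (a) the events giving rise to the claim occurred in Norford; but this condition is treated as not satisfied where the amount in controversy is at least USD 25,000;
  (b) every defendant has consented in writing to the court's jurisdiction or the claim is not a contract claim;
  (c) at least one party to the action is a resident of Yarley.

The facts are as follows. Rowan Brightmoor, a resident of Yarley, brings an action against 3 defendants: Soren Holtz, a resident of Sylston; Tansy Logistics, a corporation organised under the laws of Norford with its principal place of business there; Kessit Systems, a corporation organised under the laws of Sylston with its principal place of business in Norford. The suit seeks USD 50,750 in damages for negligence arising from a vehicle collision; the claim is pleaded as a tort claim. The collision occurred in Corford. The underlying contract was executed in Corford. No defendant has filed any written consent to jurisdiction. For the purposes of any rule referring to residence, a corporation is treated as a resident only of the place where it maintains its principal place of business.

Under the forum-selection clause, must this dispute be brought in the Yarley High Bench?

The Yarley High Bench:
  (a) The operative events occurred in Corford, not Norford. Condition not met.
  (b) The claim is a tort claim, not a contract claim, so one alternative holds. Condition met.
  (c) Rowan Brightmoor resides in Yarley. Satisfied.
  → The clause does not apply.

No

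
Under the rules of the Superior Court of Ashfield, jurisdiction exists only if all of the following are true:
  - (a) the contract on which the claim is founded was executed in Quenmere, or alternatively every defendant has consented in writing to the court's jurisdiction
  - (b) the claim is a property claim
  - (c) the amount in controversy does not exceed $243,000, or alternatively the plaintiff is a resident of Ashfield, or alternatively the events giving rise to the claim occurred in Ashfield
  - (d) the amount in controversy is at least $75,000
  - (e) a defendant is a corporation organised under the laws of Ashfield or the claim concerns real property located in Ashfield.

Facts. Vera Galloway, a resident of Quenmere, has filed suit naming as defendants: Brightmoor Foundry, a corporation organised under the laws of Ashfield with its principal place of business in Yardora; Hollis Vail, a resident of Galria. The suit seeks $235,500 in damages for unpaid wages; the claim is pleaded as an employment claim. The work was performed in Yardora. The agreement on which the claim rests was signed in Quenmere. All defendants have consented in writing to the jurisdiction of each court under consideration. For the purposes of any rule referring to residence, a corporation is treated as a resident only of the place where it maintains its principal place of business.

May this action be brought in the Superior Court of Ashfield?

No

The Superior Court of Ashfield:
  (a) The contract was executed in Quenmere, so this disjunct is met. Satisfied.
  (b) The claim is an employment claim, not a property claim. Fails.
  (c) The amount in controversy is USD 235,500, within the $243,000 ceiling, so one alternative holds. Met.
  (d) The amount in controversy is $235,500, which meets the USD 75,000 floor. Condition met.
  (e) Brightmoor Foundry is organised under the laws of Ashfield — that alternative is enough. Satisfied.
  → The court lacks jurisdiction.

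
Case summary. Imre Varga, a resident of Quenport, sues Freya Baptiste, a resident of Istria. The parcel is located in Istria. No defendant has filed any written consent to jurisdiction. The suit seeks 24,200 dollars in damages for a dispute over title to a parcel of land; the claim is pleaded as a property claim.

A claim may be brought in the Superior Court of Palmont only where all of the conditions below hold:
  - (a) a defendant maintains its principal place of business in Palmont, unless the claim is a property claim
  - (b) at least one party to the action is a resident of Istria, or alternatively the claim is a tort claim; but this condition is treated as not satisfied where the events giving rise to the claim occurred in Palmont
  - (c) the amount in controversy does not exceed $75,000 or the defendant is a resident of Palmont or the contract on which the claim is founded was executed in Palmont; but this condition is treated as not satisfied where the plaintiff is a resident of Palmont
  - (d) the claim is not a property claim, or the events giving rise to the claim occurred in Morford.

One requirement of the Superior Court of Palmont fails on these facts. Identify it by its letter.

The Superior Court of Palmont:
  (a) No defendant is a corporation. But the claim is a property claim, and the 'unless' clause therefore excuses the requirement. Condition met.
  (b) Freya Baptiste resides in Istria, so one alternative holds. The carve-out does not apply: the operative events occurred in Istria, not Palmont. Met.
  (c) The amount in controversy is USD 24,200, within the USD 75,000 ceiling — that alternative is enough. The carve-out does not apply: the plaintiff resides in Quenport, not Palmont. Met.
  (d) The claim is a property claim; the operative events occurred in Istria, not Morford — every alternative fails. Condition not met.
Only condition (d) fails.

(d)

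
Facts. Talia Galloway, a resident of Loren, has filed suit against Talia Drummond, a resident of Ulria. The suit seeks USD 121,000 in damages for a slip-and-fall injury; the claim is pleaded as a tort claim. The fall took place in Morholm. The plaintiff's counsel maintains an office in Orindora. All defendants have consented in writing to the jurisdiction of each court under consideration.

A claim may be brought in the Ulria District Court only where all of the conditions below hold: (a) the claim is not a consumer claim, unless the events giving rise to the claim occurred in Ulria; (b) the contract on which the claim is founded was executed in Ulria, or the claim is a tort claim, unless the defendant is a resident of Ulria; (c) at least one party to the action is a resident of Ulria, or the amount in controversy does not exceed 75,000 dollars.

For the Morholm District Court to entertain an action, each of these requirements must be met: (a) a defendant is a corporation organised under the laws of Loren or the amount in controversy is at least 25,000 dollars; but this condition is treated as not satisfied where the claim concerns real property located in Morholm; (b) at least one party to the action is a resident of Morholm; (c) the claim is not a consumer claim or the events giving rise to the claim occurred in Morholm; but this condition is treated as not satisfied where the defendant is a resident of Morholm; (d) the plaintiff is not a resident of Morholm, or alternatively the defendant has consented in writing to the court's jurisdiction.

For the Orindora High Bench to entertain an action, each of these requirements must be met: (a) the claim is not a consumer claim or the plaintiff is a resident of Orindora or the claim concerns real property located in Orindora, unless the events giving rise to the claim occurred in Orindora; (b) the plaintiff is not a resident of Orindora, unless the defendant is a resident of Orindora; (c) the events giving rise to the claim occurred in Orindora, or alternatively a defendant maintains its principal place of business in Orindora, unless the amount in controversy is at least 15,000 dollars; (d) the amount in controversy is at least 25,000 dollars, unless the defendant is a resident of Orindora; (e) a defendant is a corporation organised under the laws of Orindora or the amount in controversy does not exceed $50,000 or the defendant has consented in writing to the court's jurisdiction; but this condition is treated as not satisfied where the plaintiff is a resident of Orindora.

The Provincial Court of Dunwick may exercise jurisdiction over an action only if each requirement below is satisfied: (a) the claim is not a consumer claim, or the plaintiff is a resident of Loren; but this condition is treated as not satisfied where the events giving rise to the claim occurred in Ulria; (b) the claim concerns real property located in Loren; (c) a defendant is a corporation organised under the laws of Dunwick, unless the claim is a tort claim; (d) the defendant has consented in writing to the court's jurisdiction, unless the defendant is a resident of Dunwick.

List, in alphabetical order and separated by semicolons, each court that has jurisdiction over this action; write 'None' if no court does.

the Orindora High Bench; the Ulria District Court

The Ulria District Court:
  (a) The claim is a tort claim, not a consumer claim. Met.
  (b) The claim is a tort claim, which satisfies one of the alternatives. Condition met.
  (c) Talia Drummond resides in Ulria, which satisfies one of the alternatives. Met.
  → Jurisdiction lies.
The Morholm District Court:
  (a) The amount in controversy is USD 121,000, which meets the 25,000 dollars floor, so one alternative holds. The carve-out does not apply: the claim does not concern real property. Condition met.
  (b) No party resides in Morholm. Not satisfied.
  (c) The claim is a tort claim, not a consumer claim, so this disjunct is met. The carve-out does not apply: the defendant resides in Ulria, not Morholm. Condition met.
  (d) The plaintiff resides in Loren, which is not Morholm, so one alternative holds. Condition met.
  → The court lacks jurisdiction.
The Orindora High Bench:
  (a) The claim is a tort claim, not a consumer claim, which satisfies one of the alternatives. Met.
  (b) The plaintiff resides in Loren, which is not Orindora. Satisfied.
  (c) The operative events occurred in Morholm, not Orindora; no defendant is a corporation — none of the alternatives is met. The proviso rescues it, though: the amount in controversy is 121,000 dollars, which meets the 15,000 dollars floor. Met.
  (d) The amount in controversy is $121,000, which meets the $25,000 floor. Met.
  (e) Every defendant has filed written consent, which satisfies one of the alternatives. And the carve-out is inapplicable — the plaintiff resides in Loren, not Orindora. Condition met.
  → Every requirement is satisfied — jurisdiction.
The Provincial Court of Dunwick:
  (a) The claim is a tort claim, not a consumer claim, so one alternative holds. The exception is not triggered, since the operative events occurred in Morholm, not Ulria. Condition met.
  (b) The claim does not concern real property. Not met.
  (c) No defendant is a corporation. However, the claim is a tort claim, so the 'unless' proviso supplies this condition. Condition met.
  (d) Every defendant has filed written consent. Satisfied.
  → Not every requirement is met — no jurisdiction.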